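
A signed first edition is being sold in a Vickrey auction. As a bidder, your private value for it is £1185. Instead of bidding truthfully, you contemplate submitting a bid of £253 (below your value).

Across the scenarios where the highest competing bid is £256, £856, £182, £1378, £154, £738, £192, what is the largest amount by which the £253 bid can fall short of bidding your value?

£929

£256: truthful gives £929, deviation gives £0 → loss £929.
£856: truthful gives £329, deviation gives £0 → loss £329.
£182: same outcome either way → loss £0.
£1378: same outcome either way → loss £0.
£154: same outcome either way → loss £0.
£738: truthful gives £447, deviation gives £0 → loss £447.
£192: same outcome either way → loss £0.
Maximum loss: £929.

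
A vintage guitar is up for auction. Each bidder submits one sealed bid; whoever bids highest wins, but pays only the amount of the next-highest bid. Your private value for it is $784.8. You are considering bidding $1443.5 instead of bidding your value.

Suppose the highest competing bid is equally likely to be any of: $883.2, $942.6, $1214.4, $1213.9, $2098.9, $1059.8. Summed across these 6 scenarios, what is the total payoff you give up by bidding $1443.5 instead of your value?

The deviation costs you only when the competing bid falls strictly between $784.8 and $1443.5; elsewhere both bids give the same outcome.
$883.2: truthful payoff $0, deviation payoff −$98.4 → loss $98.4.
$942.6: truthful payoff $0, deviation payoff −$157.8 → loss $157.8.
$1214.4: truthful payoff $0, deviation payoff −$429.6 → loss $429.6.
$1213.9: truthful payoff $0, deviation payoff −$429.1 → loss $429.1.
$2098.9: outcomes coincide → loss $0.
$1059.8: truthful payoff $0, deviation payoff −$275 → loss $275.
Total loss = $98.4 + $157.8 + $429.6 + $429.1 + $275 = $1389.9.

$1389.9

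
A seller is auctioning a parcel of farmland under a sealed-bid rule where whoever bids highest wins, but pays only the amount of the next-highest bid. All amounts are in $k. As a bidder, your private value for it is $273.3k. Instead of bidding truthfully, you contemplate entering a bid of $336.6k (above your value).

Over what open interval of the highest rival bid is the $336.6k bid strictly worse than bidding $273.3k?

($273.3k, $336.6k)

If the competing bid is below $273.3k, both bids win at the same price — no difference.
If it is above $336.6k, both bids lose — no difference.
If it lies strictly between $273.3k and $336.6k, bidding your value loses (payoff 0) while bidding $336.6k wins at a price above your value (payoff negative).
So the deviation strictly hurts on the open interval ($273.3k, $336.6k).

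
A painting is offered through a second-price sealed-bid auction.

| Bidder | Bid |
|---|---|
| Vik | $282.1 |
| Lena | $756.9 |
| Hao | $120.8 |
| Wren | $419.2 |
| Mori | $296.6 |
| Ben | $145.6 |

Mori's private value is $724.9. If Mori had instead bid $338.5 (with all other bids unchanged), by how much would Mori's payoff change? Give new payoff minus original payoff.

$0

The highest bid among the other bidders is $756.9; Mori's bid doesn't change that.
Original bid $296.6: Mori is not highest (top rival bid is $756.9); payoff $0.
Alternative bid $338.5: Mori is not highest (top rival bid is $756.9); payoff $0.
Change in payoff = $0 − ($0) = $0.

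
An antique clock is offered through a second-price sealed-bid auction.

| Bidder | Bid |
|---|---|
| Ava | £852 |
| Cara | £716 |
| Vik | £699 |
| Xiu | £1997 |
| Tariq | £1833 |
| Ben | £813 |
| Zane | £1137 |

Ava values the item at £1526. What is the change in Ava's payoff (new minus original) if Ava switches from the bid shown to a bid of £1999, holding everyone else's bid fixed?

−£471

The highest bid among the other bidders is £1997; Ava's bid doesn't change that.
Original bid £852: Ava is not highest (top rival bid is £1997); payoff £0.
Alternative bid £1999: Ava is highest, pays the top rival bid £1997; payoff £1526 − £1997 = −£471.
Change in payoff = −£471 − (£0) = −£471.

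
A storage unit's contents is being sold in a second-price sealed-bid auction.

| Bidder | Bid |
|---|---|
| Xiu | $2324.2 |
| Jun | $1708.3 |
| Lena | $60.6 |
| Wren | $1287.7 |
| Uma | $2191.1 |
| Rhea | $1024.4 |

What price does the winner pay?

Highest bid: Xiu at $2324.2, so Xiu wins.
Second-highest bid: Uma at $2191.1 — that is the price the winner pays.

$2191.1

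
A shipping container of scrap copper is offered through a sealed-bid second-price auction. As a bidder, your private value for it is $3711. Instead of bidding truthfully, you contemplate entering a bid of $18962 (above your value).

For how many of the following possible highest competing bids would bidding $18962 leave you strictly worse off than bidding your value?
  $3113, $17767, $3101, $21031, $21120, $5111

2

The deviation hurts exactly when the highest competing bid lies strictly between $3711 and $18962 — overbidding then wins at a price above your value.
$3113: below both → same outcome either way.
$17767: inside the interval → strictly worse (loss $14056).
$3101: below both → same outcome either way.
$21031: above both → same outcome either way.
$21120: above both → same outcome either way.
$5111: inside the interval → strictly worse (loss $1400).
Count: 2.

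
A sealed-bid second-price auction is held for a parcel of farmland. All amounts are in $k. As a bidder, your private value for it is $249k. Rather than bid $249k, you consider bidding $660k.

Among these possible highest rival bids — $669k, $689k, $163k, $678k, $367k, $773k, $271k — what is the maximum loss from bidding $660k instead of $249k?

$118k

$669k: same outcome either way → loss $0k.
$689k: same outcome either way → loss $0k.
$163k: same outcome either way → loss $0k.
$678k: same outcome either way → loss $0k.
$367k: truthful gives $0k, deviation gives −$118k → loss $118k.
$773k: same outcome either way → loss $0k.
$271k: truthful gives $0k, deviation gives −$22k → loss $22k.
Maximum loss: $118k.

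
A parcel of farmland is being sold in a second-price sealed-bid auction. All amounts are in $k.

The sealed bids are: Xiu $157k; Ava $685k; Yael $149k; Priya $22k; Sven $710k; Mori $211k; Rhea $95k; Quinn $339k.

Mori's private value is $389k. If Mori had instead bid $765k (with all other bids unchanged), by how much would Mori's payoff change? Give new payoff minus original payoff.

The highest bid among the other bidders is $710k; Mori's bid doesn't change that.
Original bid $211k: Mori is not highest (top rival bid is $710k); payoff $0k.
Alternative bid $765k: Mori is highest, pays the top rival bid $710k; payoff $389k − $710k = −$321k.
Change in payoff = −$321k − ($0k) = −$321k.

−$321k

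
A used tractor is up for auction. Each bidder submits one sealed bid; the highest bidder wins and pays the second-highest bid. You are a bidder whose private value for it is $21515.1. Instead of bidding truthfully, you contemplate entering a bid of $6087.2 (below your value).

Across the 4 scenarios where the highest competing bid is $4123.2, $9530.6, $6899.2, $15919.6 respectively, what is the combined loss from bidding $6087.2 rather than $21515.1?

$32195.9

The deviation costs you only when the competing bid falls strictly between $6087.2 and $21515.1; elsewhere both bids give the same outcome.
$4123.2: outcomes coincide → loss $0.
$9530.6: truthful payoff $11984.5, deviation payoff $0 → loss $11984.5.
$6899.2: truthful payoff $14615.9, deviation payoff $0 → loss $14615.9.
$15919.6: truthful payoff $5595.5, deviation payoff $0 → loss $5595.5.
Total loss = $11984.5 + $14615.9 + $5595.5 = $32195.9.
Because the price is fixed by the runner-up's bid, deviating from your value can only change a good outcome into a bad one — never the reverse.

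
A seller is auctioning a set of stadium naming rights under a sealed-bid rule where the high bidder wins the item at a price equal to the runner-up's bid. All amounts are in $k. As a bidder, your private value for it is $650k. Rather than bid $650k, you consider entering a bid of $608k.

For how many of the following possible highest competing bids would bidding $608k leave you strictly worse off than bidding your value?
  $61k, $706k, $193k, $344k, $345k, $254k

The deviation hurts exactly when the highest competing bid lies strictly between $608k and $650k — underbidding then forfeits a profitable win.
$61k: below both → same outcome either way.
$706k: above both → same outcome either way.
$193k: below both → same outcome either way.
$344k: below both → same outcome either way.
$345k: below both → same outcome either way.
$254k: below both → same outcome either way.
Count: 0.

0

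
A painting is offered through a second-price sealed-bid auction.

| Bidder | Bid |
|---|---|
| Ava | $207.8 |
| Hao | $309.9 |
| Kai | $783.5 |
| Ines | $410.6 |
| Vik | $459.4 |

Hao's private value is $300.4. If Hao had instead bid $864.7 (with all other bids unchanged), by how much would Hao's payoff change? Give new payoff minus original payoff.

−$483.1

The highest bid among the other bidders is $783.5; Hao's bid doesn't change that.
Original bid $309.9: Hao is not highest (top rival bid is $783.5); payoff $0.
Alternative bid $864.7: Hao is highest, pays the top rival bid $783.5; payoff $300.4 − $783.5 = −$483.1.
Change in payoff = −$483.1 − ($0) = −$483.1.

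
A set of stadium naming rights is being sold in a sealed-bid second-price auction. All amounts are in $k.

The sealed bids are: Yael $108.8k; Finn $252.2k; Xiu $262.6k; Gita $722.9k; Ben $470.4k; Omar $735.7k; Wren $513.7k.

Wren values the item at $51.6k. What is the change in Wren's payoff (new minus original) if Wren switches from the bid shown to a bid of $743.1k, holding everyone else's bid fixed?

−$684.1k

The highest bid among the other bidders is $735.7k; Wren's bid doesn't change that.
Original bid $513.7k: Wren is not highest (top rival bid is $735.7k); payoff $0k.
Alternative bid $743.1k: Wren is highest, pays the top rival bid $735.7k; payoff $51.6k − $735.7k = −$684.1k.
Change in payoff = −$684.1k − ($0k) = −$684.1k.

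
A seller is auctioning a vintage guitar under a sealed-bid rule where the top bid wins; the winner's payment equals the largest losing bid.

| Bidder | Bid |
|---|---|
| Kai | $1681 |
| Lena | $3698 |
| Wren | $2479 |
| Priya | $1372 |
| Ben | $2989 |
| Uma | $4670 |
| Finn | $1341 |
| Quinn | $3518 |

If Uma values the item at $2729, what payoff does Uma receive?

−$969

Highest bid: Uma at $4670, so Uma wins.
Second-highest bid: Lena at $3698 — that is the price the winner pays.
Uma's payoff = value − price = $2729 − $3698 = −$969.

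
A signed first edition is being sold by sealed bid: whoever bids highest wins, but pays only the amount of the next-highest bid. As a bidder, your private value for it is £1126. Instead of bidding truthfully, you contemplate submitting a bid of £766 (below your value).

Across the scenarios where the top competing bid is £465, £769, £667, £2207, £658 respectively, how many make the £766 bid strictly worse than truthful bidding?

The deviation hurts exactly when the highest competing bid lies strictly between £766 and £1126 — underbidding then forfeits a profitable win.
£465: below both → same outcome either way.
£769: inside the interval → strictly worse (loss £357).
£667: below both → same outcome either way.
£2207: above both → same outcome either way.
£658: below both → same outcome either way.
Count: 1.

1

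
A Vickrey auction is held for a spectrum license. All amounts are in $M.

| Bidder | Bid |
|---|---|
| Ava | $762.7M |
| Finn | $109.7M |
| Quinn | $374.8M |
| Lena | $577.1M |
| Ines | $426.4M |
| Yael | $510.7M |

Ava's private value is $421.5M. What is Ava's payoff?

−$155.6M

Highest bid: Ava at $762.7M, so Ava wins.
Second-highest bid: Lena at $577.1M — that is the price the winner pays.
Ava's payoff = value − price = $421.5M − $577.1M = −$155.6M.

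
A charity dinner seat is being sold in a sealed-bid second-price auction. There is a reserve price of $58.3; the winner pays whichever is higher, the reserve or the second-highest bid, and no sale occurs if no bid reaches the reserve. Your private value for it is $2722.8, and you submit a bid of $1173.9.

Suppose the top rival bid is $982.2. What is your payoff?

$1740.6

Your bid $1173.9 is the highest and exceeds the reserve.
Price = max(second-highest bid, reserve) = max($982.2, $58.3) = $982.2.
Payoff = $2722.8 − $982.2 = $1740.6.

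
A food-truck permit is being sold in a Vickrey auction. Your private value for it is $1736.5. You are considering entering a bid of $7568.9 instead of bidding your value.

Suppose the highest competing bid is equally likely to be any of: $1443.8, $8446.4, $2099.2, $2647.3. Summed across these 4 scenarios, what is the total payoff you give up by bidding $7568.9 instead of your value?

$1273.5

The deviation costs you only when the competing bid falls strictly between $1736.5 and $7568.9; elsewhere both bids give the same outcome.
$1443.8: outcomes coincide → loss $0.
$8446.4: outcomes coincide → loss $0.
$2099.2: truthful payoff $0, deviation payoff −$362.7 → loss $362.7.
$2647.3: truthful payoff $0, deviation payoff −$910.8 → loss $910.8.
Total loss = $362.7 + $910.8 = $1273.5.
Truthful bidding weakly dominates here: raising your bid can only win items priced above your value, and lowering it can only forfeit items priced below.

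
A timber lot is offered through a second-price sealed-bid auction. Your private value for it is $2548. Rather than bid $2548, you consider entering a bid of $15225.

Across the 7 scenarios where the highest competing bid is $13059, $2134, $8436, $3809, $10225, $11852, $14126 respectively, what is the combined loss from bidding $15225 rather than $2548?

$46219

The deviation costs you only when the competing bid falls strictly between $2548 and $15225; elsewhere both bids give the same outcome.
$13059: truthful payoff $0, deviation payoff −$10511 → loss $10511.
$2134: outcomes coincide → loss $0.
$8436: truthful payoff $0, deviation payoff −$5888 → loss $5888.
$3809: truthful payoff $0, deviation payoff −$1261 → loss $1261.
$10225: truthful payoff $0, deviation payoff −$7677 → loss $7677.
$11852: truthful payoff $0, deviation payoff −$9304 → loss $9304.
$14126: truthful payoff $0, deviation payoff −$11578 → loss $11578.
Total loss = $10511 + $5888 + $1261 + $7677 + $9304 + $11578 = $46219.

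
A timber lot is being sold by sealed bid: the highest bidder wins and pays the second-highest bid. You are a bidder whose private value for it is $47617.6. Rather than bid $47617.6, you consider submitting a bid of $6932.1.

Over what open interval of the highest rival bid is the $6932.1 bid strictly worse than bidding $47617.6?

If the competing bid is below $6932.1, both bids win at the same price — no difference.
If it is above $47617.6, both bids lose — no difference.
If it lies strictly between $6932.1 and $47617.6, bidding your value wins at a price below your value (positive payoff) while bidding $6932.1 loses (payoff 0).
So the deviation strictly hurts on the open interval ($6932.1, $47617.6).
Truthful bidding weakly dominates here: raising your bid can only win items priced above your value, and lowering it can only forfeit items priced below.

($6932.1, $47617.6)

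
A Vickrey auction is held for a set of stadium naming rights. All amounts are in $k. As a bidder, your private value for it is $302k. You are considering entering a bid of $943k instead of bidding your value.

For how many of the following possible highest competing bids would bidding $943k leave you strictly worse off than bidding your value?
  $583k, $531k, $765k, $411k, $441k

The deviation hurts exactly when the highest competing bid lies strictly between $302k and $943k — overbidding then wins at a price above your value.
$583k: inside the interval → strictly worse (loss $281k).
$531k: inside the interval → strictly worse (loss $229k).
$765k: inside the interval → strictly worse (loss $463k).
$411k: inside the interval → strictly worse (loss $109k).
$441k: inside the interval → strictly worse (loss $139k).
Count: 5.

5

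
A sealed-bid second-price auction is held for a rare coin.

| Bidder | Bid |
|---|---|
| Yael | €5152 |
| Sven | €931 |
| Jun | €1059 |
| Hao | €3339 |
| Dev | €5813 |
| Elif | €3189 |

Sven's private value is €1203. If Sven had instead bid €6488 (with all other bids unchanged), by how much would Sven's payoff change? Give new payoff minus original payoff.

The highest bid among the other bidders is €5813; Sven's bid doesn't change that.
Original bid €931: Sven is not highest (top rival bid is €5813); payoff €0.
Alternative bid €6488: Sven is highest, pays the top rival bid €5813; payoff €1203 − €5813 = −€4610.
Change in payoff = −€4610 − (€0) = −€4610.

−€4610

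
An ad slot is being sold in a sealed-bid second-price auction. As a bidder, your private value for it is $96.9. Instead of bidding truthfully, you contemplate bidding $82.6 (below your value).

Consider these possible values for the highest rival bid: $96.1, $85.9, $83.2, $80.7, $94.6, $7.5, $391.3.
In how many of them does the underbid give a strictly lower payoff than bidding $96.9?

The deviation hurts exactly when the highest competing bid lies strictly between $82.6 and $96.9 — underbidding then forfeits a profitable win.
$96.1: inside the interval → strictly worse (loss $0.8).
$85.9: inside the interval → strictly worse (loss $11).
$83.2: inside the interval → strictly worse (loss $13.7).
$80.7: below both → same outcome either way.
$94.6: inside the interval → strictly worse (loss $2.3).
$7.5: below both → same outcome either way.
$391.3: above both → same outcome either way.
Count: 4.

4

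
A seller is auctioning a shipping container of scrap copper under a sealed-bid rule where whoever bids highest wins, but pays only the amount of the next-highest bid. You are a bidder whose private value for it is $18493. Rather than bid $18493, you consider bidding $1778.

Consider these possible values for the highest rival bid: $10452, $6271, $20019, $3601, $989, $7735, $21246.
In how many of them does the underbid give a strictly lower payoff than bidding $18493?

4

The deviation hurts exactly when the highest competing bid lies strictly between $1778 and $18493 — underbidding then forfeits a profitable win.
$10452: inside the interval → strictly worse (loss $8041).
$6271: inside the interval → strictly worse (loss $12222).
$20019: above both → same outcome either way.
$3601: inside the interval → strictly worse (loss $14892).
$989: below both → same outcome either way.
$7735: inside the interval → strictly worse (loss $10758).
$21246: above both → same outcome either way.
Count: 4.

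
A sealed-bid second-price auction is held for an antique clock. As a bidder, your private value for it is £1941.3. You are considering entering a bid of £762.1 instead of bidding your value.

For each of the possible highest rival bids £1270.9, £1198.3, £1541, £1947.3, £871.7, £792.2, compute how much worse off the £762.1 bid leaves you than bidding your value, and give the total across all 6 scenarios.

The deviation costs you only when the competing bid falls strictly between £762.1 and £1941.3; elsewhere both bids give the same outcome.
£1270.9: truthful payoff £670.4, deviation payoff £0 → loss £670.4.
£1198.3: truthful payoff £743, deviation payoff £0 → loss £743.
£1541: truthful payoff £400.3, deviation payoff £0 → loss £400.3.
£1947.3: outcomes coincide → loss £0.
£871.7: truthful payoff £1069.6, deviation payoff £0 → loss £1069.6.
£792.2: truthful payoff £1149.1, deviation payoff £0 → loss £1149.1.
Total loss = £670.4 + £743 + £400.3 + £1069.6 + £1149.1 = £4032.4.

£4032.4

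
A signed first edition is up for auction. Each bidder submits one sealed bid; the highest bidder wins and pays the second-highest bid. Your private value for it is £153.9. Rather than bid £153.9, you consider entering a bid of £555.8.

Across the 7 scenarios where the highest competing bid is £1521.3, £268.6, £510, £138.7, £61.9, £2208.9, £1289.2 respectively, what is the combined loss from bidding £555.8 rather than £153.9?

£470.8

The deviation costs you only when the competing bid falls strictly between £153.9 and £555.8; elsewhere both bids give the same outcome.
£1521.3: outcomes coincide → loss £0.
£268.6: truthful payoff £0, deviation payoff −£114.7 → loss £114.7.
£510: truthful payoff £0, deviation payoff −£356.1 → loss £356.1.
£138.7: outcomes coincide → loss £0.
£61.9: outcomes coincide → loss £0.
£2208.9: outcomes coincide → loss £0.
£1289.2: outcomes coincide → loss £0.
Total loss = £114.7 + £356.1 = £470.8.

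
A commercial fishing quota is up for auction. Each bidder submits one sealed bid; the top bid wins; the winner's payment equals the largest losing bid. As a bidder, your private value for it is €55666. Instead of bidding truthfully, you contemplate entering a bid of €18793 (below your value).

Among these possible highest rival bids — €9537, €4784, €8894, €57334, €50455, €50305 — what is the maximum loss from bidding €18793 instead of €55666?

€9537: same outcome either way → loss €0.
€4784: same outcome either way → loss €0.
€8894: same outcome either way → loss €0.
€57334: same outcome either way → loss €0.
€50455: truthful gives €5211, deviation gives €0 → loss €5211.
€50305: truthful gives €5361, deviation gives €0 → loss €5361.
Maximum loss: €5361.

€5361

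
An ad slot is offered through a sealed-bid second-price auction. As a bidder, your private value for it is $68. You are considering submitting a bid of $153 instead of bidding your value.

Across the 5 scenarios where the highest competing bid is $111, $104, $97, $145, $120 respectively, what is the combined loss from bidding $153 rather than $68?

$237

The deviation costs you only when the competing bid falls strictly between $68 and $153; elsewhere both bids give the same outcome.
$111: truthful payoff $0, deviation payoff −$43 → loss $43.
$104: truthful payoff $0, deviation payoff −$36 → loss $36.
$97: truthful payoff $0, deviation payoff −$29 → loss $29.
$145: truthful payoff $0, deviation payoff −$77 → loss $77.
$120: truthful payoff $0, deviation payoff −$52 → loss $52.
Total loss = $43 + $36 + $29 + $77 + $52 = $237.
Because the price is fixed by the runner-up's bid, deviating from your value can only change a good outcome into a bad one — never the reverse.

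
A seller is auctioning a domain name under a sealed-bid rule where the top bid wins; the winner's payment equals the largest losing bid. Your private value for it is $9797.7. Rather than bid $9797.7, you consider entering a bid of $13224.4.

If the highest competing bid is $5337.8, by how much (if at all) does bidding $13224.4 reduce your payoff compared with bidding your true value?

Bidding your value $9797.7: you win (since $9797.7 > $5337.8) and pay $5337.8. Payoff $4459.9.
Bidding $13224.4: you win and pay $5337.8. Payoff $9797.7 − $5337.8 = $4459.9.
Difference = $4459.9 − $4459.9 = $0; both bids lead to the same outcome because the competing bid is below both your value and your alternative bid.

$0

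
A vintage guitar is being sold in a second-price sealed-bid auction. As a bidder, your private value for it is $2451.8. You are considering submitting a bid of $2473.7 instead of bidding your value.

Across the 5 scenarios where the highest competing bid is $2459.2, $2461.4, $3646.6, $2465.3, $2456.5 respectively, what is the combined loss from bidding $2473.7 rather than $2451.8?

The deviation costs you only when the competing bid falls strictly between $2451.8 and $2473.7; elsewhere both bids give the same outcome.
$2459.2: truthful payoff $0, deviation payoff −$7.4 → loss $7.4.
$2461.4: truthful payoff $0, deviation payoff −$9.6 → loss $9.6.
$3646.6: outcomes coincide → loss $0.
$2465.3: truthful payoff $0, deviation payoff −$13.5 → loss $13.5.
$2456.5: truthful payoff $0, deviation payoff −$4.7 → loss $4.7.
Total loss = $7.4 + $9.6 + $13.5 + $4.7 = $35.2.

$35.2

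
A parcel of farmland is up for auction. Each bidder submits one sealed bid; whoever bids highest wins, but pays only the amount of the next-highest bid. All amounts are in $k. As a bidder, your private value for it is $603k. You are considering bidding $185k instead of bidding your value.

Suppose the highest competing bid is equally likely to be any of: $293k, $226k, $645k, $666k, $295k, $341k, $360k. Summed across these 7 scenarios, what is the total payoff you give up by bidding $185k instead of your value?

The deviation costs you only when the competing bid falls strictly between $185k and $603k; elsewhere both bids give the same outcome.
$293k: truthful payoff $310k, deviation payoff $0k → loss $310k.
$226k: truthful payoff $377k, deviation payoff $0k → loss $377k.
$645k: outcomes coincide → loss $0k.
$666k: outcomes coincide → loss $0k.
$295k: truthful payoff $308k, deviation payoff $0k → loss $308k.
$341k: truthful payoff $262k, deviation payoff $0k → loss $262k.
$360k: truthful payoff $243k, deviation payoff $0k → loss $243k.
Total loss = $310k + $377k + $308k + $262k + $243k = $1500k.

$1500k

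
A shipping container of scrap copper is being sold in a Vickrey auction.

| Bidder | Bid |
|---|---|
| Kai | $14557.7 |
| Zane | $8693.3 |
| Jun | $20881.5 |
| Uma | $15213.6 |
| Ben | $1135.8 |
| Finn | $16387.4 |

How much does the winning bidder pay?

Highest bid: Jun at $20881.5, so Jun wins.
Second-highest bid: Finn at $16387.4 — that is the price the winner pays.

$16387.4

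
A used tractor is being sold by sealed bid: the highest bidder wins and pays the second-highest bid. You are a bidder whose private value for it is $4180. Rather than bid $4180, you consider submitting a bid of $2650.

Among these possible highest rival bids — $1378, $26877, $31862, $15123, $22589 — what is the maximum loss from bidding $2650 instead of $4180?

$0

$1378: same outcome either way → loss $0.
$26877: same outcome either way → loss $0.
$31862: same outcome either way → loss $0.
$15123: same outcome either way → loss $0.
$22589: same outcome either way → loss $0.
Maximum loss: $0.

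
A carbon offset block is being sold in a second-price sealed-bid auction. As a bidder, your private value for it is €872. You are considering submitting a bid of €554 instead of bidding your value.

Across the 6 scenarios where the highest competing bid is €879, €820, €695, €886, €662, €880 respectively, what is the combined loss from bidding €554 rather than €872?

The deviation costs you only when the competing bid falls strictly between €554 and €872; elsewhere both bids give the same outcome.
€879: outcomes coincide → loss €0.
€820: truthful payoff €52, deviation payoff €0 → loss €52.
€695: truthful payoff €177, deviation payoff €0 → loss €177.
€886: outcomes coincide → loss €0.
€662: truthful payoff €210, deviation payoff €0 → loss €210.
€880: outcomes coincide → loss €0.
Total loss = €52 + €177 + €210 = €439.

€439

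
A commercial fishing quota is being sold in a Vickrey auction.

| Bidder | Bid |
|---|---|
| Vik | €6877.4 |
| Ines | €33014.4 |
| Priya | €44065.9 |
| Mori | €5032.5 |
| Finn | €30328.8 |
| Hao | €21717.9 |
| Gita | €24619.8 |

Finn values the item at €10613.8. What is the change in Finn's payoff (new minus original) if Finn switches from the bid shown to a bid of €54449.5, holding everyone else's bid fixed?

−€33452.1

The highest bid among the other bidders is €44065.9; Finn's bid doesn't change that.
Original bid €30328.8: Finn is not highest (top rival bid is €44065.9); payoff €0.
Alternative bid €54449.5: Finn is highest, pays the top rival bid €44065.9; payoff €10613.8 − €44065.9 = −€33452.1.
Change in payoff = −€33452.1 − (€0) = −€33452.1.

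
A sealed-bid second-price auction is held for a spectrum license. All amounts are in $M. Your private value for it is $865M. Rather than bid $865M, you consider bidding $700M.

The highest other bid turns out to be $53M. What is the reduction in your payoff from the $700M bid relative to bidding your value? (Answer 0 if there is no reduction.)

$0M

Bidding your value $865M: you win (since $865M > $53M) and pay $53M. Payoff $812M.
Bidding $700M: you win and pay $53M. Payoff $865M − $53M = $812M.
Difference = $812M − $812M = $0M; both bids lead to the same outcome because the competing bid is below both your value and your alternative bid.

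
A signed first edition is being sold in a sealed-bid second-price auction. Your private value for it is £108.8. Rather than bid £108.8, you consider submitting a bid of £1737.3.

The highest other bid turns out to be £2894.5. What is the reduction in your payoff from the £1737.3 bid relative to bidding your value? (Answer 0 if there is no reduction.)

Bidding your value £108.8: you lose (since £108.8 < £2894.5). Payoff £0.
Bidding £1737.3: you lose. Payoff £0.
Difference = £0 − £0 = £0; both bids lead to the same outcome because the competing bid is above both your value and your alternative bid.

£0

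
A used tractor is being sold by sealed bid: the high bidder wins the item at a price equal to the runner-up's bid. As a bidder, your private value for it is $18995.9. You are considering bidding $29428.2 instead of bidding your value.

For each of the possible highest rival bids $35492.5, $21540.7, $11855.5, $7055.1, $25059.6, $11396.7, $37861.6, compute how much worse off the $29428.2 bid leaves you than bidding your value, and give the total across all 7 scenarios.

The deviation costs you only when the competing bid falls strictly between $18995.9 and $29428.2; elsewhere both bids give the same outcome.
$35492.5: outcomes coincide → loss $0.
$21540.7: truthful payoff $0, deviation payoff −$2544.8 → loss $2544.8.
$11855.5: outcomes coincide → loss $0.
$7055.1: outcomes coincide → loss $0.
$25059.6: truthful payoff $0, deviation payoff −$6063.7 → loss $6063.7.
$11396.7: outcomes coincide → loss $0.
$37861.6: outcomes coincide → loss $0.
Total loss = $2544.8 + $6063.7 = $8608.5.

$8608.5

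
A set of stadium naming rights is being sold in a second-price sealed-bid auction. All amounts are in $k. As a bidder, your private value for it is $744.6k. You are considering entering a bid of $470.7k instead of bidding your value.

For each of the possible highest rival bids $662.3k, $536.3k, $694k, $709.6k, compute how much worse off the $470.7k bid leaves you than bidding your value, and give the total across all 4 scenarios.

$376.2k

The deviation costs you only when the competing bid falls strictly between $470.7k and $744.6k; elsewhere both bids give the same outcome.
$662.3k: truthful payoff $82.3k, deviation payoff $0k → loss $82.3k.
$536.3k: truthful payoff $208.3k, deviation payoff $0k → loss $208.3k.
$694k: truthful payoff $50.6k, deviation payoff $0k → loss $50.6k.
$709.6k: truthful payoff $35k, deviation payoff $0k → loss $35k.
Total loss = $82.3k + $208.3k + $50.6k + $35k = $376.2k.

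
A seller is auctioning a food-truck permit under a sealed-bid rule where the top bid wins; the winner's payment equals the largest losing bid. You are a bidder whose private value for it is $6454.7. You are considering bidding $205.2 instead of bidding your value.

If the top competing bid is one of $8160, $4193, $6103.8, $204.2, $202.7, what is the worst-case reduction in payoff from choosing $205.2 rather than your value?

$2261.7

$8160: same outcome either way → loss $0.
$4193: truthful gives $2261.7, deviation gives $0 → loss $2261.7.
$6103.8: truthful gives $350.9, deviation gives $0 → loss $350.9.
$204.2: same outcome either way → loss $0.
$202.7: same outcome either way → loss $0.
Maximum loss: $2261.7.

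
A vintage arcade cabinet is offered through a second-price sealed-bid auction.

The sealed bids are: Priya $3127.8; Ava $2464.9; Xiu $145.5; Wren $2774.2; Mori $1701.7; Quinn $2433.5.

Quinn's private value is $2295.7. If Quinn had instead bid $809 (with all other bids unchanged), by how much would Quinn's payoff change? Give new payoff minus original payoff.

$0

The highest bid among the other bidders is $3127.8; Quinn's bid doesn't change that.
Original bid $2433.5: Quinn is not highest (top rival bid is $3127.8); payoff $0.
Alternative bid $809: Quinn is not highest (top rival bid is $3127.8); payoff $0.
Change in payoff = $0 − ($0) = $0.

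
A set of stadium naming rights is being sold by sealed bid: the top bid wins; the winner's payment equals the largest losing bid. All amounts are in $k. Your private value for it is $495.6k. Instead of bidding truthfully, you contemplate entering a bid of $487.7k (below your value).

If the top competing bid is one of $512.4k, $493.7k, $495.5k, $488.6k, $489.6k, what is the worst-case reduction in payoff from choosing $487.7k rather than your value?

$7k

$512.4k: same outcome either way → loss $0k.
$493.7k: truthful gives $1.9k, deviation gives $0k → loss $1.9k.
$495.5k: truthful gives $0.1k, deviation gives $0k → loss $0.1k.
$488.6k: truthful gives $7k, deviation gives $0k → loss $7k.
$489.6k: truthful gives $6k, deviation gives $0k → loss $6k.
Maximum loss: $7k.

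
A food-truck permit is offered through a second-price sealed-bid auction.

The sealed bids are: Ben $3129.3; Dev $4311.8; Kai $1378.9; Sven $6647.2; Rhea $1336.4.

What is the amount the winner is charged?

Highest bid: Sven at $6647.2, so Sven wins.
Second-highest bid: Dev at $4311.8 — that is the price the winner pays.

$4311.8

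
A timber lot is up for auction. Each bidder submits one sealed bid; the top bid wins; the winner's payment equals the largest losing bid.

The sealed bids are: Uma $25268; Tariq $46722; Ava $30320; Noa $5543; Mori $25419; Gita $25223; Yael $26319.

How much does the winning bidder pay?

Highest bid: Tariq at $46722, so Tariq wins.
Second-highest bid: Ava at $30320 — that is the price the winner pays.

$30320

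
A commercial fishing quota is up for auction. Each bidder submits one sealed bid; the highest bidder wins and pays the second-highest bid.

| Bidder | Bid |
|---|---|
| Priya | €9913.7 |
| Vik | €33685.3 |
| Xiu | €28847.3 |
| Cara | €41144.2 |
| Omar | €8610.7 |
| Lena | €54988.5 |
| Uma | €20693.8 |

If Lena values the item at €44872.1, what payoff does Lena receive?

Highest bid: Lena at €54988.5, so Lena wins.
Second-highest bid: Cara at €41144.2 — that is the price the winner pays.
Lena's payoff = value − price = €44872.1 − €41144.2 = €3727.9.

€3727.9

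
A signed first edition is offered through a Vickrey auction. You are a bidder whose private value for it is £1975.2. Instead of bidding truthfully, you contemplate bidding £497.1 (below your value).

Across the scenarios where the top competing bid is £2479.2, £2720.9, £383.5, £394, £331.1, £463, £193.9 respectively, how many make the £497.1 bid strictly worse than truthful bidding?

0

The deviation hurts exactly when the highest competing bid lies strictly between £497.1 and £1975.2 — underbidding then forfeits a profitable win.
£2479.2: above both → same outcome either way.
£2720.9: above both → same outcome either way.
£383.5: below both → same outcome either way.
£394: below both → same outcome either way.
£331.1: below both → same outcome either way.
£463: below both → same outcome either way.
£193.9: below both → same outcome either way.
Count: 0.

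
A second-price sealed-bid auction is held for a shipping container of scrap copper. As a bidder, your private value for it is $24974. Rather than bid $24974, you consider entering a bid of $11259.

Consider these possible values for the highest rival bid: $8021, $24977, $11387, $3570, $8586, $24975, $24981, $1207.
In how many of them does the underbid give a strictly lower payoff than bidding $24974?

The deviation hurts exactly when the highest competing bid lies strictly between $11259 and $24974 — underbidding then forfeits a profitable win.
$8021: below both → same outcome either way.
$24977: above both → same outcome either way.
$11387: inside the interval → strictly worse (loss $13587).
$3570: below both → same outcome either way.
$8586: below both → same outcome either way.
$24975: above both → same outcome either way.
$24981: above both → same outcome either way.
$1207: below both → same outcome either way.
Count: 1.

1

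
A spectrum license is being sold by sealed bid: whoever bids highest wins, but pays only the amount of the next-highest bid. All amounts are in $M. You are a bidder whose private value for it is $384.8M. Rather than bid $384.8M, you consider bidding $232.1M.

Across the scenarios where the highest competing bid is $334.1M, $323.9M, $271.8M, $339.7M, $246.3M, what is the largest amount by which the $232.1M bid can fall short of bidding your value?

$138.5M

$334.1M: truthful gives $50.7M, deviation gives $0M → loss $50.7M.
$323.9M: truthful gives $60.9M, deviation gives $0M → loss $60.9M.
$271.8M: truthful gives $113M, deviation gives $0M → loss $113M.
$339.7M: truthful gives $45.1M, deviation gives $0M → loss $45.1M.
$246.3M: truthful gives $138.5M, deviation gives $0M → loss $138.5M.
Maximum loss: $138.5M.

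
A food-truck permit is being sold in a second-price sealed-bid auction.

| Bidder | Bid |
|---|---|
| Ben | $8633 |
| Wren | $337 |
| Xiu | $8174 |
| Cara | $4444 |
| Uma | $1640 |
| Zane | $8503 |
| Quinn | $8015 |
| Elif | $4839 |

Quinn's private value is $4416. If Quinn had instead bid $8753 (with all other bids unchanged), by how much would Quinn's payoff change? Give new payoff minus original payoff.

−$4217

The highest bid among the other bidders is $8633; Quinn's bid doesn't change that.
Original bid $8015: Quinn is not highest (top rival bid is $8633); payoff $0.
Alternative bid $8753: Quinn is highest, pays the top rival bid $8633; payoff $4416 − $8633 = −$4217.
Change in payoff = −$4217 − ($0) = −$4217.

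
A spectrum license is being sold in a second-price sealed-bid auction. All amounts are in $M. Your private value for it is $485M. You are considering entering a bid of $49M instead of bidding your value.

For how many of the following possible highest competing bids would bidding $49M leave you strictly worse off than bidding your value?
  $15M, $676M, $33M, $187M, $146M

2

The deviation hurts exactly when the highest competing bid lies strictly between $49M and $485M — underbidding then forfeits a profitable win.
$15M: below both → same outcome either way.
$676M: above both → same outcome either way.
$33M: below both → same outcome either way.
$187M: inside the interval → strictly worse (loss $298M).
$146M: inside the interval → strictly worse (loss $339M).
Count: 2.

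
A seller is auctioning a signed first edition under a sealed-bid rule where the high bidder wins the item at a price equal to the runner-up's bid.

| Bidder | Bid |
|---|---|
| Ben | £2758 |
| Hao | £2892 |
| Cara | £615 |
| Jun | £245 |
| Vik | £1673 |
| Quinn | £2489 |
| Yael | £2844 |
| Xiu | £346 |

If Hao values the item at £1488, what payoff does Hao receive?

Highest bid: Hao at £2892, so Hao wins.
Second-highest bid: Yael at £2844 — that is the price the winner pays.
Hao's payoff = value − price = £1488 − £2844 = −£1356.

−£1356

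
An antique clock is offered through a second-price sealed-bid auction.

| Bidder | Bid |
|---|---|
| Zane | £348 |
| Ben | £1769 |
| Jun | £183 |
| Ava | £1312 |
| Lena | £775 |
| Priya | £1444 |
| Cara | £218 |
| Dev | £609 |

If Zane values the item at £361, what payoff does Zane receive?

£0

Highest bid: Ben at £1769, so Ben wins.
Second-highest bid: Priya at £1444 — that is the price the winner pays.
Zane did not win, so Zane pays nothing and receives nothing: payoff £0.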